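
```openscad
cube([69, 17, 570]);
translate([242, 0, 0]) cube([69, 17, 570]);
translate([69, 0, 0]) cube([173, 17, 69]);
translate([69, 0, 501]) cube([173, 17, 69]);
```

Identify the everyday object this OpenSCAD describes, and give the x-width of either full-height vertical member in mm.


A picture frame. The border width is 69 mm.

Four thin pieces enclosing a rectangular opening — a picture frame. The two full-height stiles are 570 mm tall; the top rail sits at z = 501 and is 69 mm tall, so the border above the opening is 570 − 501 = 69 mm, matching the stile x-width.


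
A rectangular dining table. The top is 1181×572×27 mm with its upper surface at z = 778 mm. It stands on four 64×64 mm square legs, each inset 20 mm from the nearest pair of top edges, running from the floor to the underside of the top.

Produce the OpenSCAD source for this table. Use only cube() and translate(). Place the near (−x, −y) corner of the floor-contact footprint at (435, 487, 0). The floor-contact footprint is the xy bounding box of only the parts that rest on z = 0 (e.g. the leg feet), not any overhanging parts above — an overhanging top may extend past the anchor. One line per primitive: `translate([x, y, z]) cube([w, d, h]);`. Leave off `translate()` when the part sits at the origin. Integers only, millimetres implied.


translate([415, 467, 751]) cube([1181, 572, 27]);
translate([435, 487, 0]) cube([64, 64, 751]);
translate([1512, 487, 0]) cube([64, 64, 751]);
translate([435, 955, 0]) cube([64, 64, 751]);
translate([1512, 955, 0]) cube([64, 64, 751]);


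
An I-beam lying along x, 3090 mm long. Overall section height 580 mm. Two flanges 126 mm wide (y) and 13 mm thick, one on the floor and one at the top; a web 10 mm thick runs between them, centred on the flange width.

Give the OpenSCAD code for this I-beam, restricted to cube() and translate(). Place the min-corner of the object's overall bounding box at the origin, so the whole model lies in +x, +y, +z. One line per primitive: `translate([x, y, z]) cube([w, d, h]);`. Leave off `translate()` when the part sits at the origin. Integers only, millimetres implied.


cube([3090, 126, 13]);
translate([0, 58, 13]) cube([3090, 10, 554]);
translate([0, 0, 567]) cube([3090, 126, 13]);


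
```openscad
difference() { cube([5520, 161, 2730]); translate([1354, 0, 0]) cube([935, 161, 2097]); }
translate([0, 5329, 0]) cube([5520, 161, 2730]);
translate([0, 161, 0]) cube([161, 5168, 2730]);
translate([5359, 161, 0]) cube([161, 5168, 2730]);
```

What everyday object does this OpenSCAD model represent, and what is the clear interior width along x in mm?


A single room. The interior width is 5198 mm.

Four walls enclosing a rectangle with a door in the front wall — a room. Outside width 5520 minus two 161 mm walls gives 5198 mm.


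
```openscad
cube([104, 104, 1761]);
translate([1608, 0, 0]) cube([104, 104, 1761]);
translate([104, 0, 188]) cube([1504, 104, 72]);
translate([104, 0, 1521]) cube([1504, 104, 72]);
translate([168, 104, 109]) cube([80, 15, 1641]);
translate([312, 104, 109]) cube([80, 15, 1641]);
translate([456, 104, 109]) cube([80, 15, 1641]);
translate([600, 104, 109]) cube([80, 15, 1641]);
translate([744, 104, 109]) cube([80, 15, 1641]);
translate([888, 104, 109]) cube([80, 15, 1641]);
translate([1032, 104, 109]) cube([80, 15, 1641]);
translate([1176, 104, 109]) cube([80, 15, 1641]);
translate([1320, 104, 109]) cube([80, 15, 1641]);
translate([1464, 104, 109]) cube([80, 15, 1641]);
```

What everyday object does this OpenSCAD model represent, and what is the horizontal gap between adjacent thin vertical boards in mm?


A fence section. The picket gap is 64 mm.

Two posts, two rails, 10 pickets — a fence section. Span 1504 mm holds 10 pickets of 80 mm with 11 equal gaps: ⌊(1504 − 10·80) / 11⌋ = 64 mm.


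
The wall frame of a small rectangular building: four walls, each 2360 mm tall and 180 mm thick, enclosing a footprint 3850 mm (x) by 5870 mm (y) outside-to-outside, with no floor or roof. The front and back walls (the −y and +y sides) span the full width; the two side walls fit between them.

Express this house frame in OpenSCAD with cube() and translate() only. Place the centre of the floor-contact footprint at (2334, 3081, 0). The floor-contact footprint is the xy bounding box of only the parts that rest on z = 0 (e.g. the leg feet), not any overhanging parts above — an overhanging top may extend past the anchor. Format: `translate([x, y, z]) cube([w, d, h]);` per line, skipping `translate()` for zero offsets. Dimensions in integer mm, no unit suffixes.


translate([409, 146, 0]) cube([3850, 180, 2360]);
translate([409, 5836, 0]) cube([3850, 180, 2360]);
translate([409, 326, 0]) cube([180, 5510, 2360]);
translate([4079, 326, 0]) cube([180, 5510, 2360]);


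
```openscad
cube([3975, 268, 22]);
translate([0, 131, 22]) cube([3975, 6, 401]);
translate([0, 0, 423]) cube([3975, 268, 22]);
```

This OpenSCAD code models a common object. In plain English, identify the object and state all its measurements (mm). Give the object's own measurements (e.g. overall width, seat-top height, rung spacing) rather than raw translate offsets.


An I-beam lying along x, 3975 mm long. Overall section height 445 mm. Two flanges 268 mm wide (y) and 22 mm thick, one on the floor and one at the top; a web 6 mm thick runs between them, centred on the flange width.


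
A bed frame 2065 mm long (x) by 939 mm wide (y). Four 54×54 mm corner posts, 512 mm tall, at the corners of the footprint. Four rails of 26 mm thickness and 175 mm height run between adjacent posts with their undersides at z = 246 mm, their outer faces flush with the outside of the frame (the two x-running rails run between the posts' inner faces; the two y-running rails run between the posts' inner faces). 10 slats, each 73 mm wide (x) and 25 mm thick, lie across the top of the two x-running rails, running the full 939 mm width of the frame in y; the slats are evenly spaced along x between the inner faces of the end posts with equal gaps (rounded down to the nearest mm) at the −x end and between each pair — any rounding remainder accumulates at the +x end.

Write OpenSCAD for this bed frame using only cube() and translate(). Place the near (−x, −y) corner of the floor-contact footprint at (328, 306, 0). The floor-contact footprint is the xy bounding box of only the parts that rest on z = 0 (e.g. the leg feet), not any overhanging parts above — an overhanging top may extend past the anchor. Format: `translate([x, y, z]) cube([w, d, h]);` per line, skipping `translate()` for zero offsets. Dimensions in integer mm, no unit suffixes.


// slat z = rail_z + rail_h = 246 + 175 = 421
// slat gap = ⌊(1957 − 10·73) / 11⌋ = 111
translate([328, 306, 0]) cube([54, 54, 512]);
translate([328, 1191, 0]) cube([54, 54, 512]);
translate([2339, 306, 0]) cube([54, 54, 512]);
translate([2339, 1191, 0]) cube([54, 54, 512]);
translate([382, 306, 246]) cube([1957, 26, 175]);
translate([382, 1219, 246]) cube([1957, 26, 175]);
translate([328, 360, 246]) cube([26, 831, 175]);
translate([2367, 360, 246]) cube([26, 831, 175]);
translate([493, 306, 421]) cube([73, 939, 25]);
translate([677, 306, 421]) cube([73, 939, 25]);
translate([861, 306, 421]) cube([73, 939, 25]);
translate([1045, 306, 421]) cube([73, 939, 25]);
translate([1229, 306, 421]) cube([73, 939, 25]);
translate([1413, 306, 421]) cube([73, 939, 25]);
translate([1597, 306, 421]) cube([73, 939, 25]);
translate([1781, 306, 421]) cube([73, 939, 25]);
translate([1965, 306, 421]) cube([73, 939, 25]);
translate([2149, 306, 421]) cube([73, 939, 25]);


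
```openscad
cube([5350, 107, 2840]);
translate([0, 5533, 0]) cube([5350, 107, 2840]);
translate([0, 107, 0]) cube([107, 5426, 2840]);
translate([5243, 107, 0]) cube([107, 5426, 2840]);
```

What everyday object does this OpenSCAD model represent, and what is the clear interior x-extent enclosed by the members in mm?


A house (or room) frame. The interior width is 5136 mm.

Four 2840 mm walls enclosing a rectangle with no floor or roof — a room or house frame. Outside width is 5350 mm and wall thickness is 107 mm, so the interior width is 5350 − 2 × 107 = 5136 mm.


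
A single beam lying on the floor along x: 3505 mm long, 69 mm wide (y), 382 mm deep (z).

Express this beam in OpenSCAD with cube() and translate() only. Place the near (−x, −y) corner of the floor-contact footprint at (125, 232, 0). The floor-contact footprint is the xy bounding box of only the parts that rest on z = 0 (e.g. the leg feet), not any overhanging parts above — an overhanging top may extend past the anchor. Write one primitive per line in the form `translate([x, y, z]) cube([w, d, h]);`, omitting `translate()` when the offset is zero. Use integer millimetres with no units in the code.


translate([125, 232, 0]) cube([3505, 69, 382]);


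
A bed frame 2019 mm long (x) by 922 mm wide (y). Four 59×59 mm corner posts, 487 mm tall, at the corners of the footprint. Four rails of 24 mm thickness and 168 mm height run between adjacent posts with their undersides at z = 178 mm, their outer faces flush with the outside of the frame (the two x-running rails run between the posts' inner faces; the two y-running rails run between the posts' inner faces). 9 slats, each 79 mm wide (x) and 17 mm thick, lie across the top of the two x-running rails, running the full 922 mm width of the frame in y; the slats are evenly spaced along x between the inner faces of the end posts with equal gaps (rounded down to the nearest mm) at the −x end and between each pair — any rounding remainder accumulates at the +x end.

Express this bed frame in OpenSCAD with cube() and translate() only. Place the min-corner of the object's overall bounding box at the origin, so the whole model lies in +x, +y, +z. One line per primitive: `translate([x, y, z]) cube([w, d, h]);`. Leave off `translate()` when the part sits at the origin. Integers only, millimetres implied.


// slat z = rail_z + rail_h = 178 + 168 = 346
// slat gap = ⌊(1901 − 9·79) / 10⌋ = 119
cube([59, 59, 487]);
translate([0, 863, 0]) cube([59, 59, 487]);
translate([1960, 0, 0]) cube([59, 59, 487]);
translate([1960, 863, 0]) cube([59, 59, 487]);
translate([59, 0, 178]) cube([1901, 24, 168]);
translate([59, 898, 178]) cube([1901, 24, 168]);
translate([0, 59, 178]) cube([24, 804, 168]);
translate([1995, 59, 178]) cube([24, 804, 168]);
translate([178, 0, 346]) cube([79, 922, 17]);
translate([376, 0, 346]) cube([79, 922, 17]);
translate([574, 0, 346]) cube([79, 922, 17]);
translate([772, 0, 346]) cube([79, 922, 17]);
translate([970, 0, 346]) cube([79, 922, 17]);
translate([1168, 0, 346]) cube([79, 922, 17]);
translate([1366, 0, 346]) cube([79, 922, 17]);
translate([1564, 0, 346]) cube([79, 922, 17]);
translate([1762, 0, 346]) cube([79, 922, 17]);


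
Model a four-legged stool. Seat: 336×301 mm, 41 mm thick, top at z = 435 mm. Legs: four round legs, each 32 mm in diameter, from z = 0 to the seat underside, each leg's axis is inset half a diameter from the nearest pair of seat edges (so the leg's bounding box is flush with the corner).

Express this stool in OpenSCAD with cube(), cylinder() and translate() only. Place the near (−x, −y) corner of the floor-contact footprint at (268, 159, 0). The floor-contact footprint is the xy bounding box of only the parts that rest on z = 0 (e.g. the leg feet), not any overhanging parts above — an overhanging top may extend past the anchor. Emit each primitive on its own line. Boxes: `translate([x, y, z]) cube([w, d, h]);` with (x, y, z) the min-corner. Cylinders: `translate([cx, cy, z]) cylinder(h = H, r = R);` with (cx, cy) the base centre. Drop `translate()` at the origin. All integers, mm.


translate([268, 159, 394]) cube([336, 301, 41]);
translate([284, 175, 0]) cylinder(h = 394, r = 16);
translate([588, 175, 0]) cylinder(h = 394, r = 16);
translate([284, 444, 0]) cylinder(h = 394, r = 16);
translate([588, 444, 0]) cylinder(h = 394, r = 16);


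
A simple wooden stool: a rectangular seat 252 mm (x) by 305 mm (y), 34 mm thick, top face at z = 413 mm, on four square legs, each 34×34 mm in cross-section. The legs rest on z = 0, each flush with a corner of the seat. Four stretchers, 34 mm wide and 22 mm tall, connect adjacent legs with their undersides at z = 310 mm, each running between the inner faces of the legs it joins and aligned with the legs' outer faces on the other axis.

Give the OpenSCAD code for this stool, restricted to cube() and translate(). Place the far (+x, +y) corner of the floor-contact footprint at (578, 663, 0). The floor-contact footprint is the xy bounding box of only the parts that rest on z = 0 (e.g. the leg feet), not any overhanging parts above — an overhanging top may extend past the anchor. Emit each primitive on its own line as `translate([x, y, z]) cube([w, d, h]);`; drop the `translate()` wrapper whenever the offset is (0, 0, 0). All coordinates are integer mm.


translate([326, 358, 379]) cube([252, 305, 34]);
translate([326, 358, 0]) cube([34, 34, 379]);
translate([544, 358, 0]) cube([34, 34, 379]);
translate([326, 629, 0]) cube([34, 34, 379]);
translate([544, 629, 0]) cube([34, 34, 379]);
translate([360, 358, 310]) cube([184, 34, 22]);
translate([360, 629, 310]) cube([184, 34, 22]);
translate([326, 392, 310]) cube([34, 237, 22]);
translate([544, 392, 310]) cube([34, 237, 22]);


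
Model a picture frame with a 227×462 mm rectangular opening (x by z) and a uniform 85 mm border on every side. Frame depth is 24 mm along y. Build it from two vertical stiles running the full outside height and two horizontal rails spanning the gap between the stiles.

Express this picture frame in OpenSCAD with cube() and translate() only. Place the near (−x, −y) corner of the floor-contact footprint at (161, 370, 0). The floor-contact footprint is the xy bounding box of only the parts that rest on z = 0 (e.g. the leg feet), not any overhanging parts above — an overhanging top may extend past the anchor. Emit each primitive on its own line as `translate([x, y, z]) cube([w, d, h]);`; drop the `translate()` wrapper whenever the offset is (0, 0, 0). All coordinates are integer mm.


translate([161, 370, 0]) cube([85, 24, 632]);
translate([473, 370, 0]) cube([85, 24, 632]);
translate([246, 370, 0]) cube([227, 24, 85]);
translate([246, 370, 547]) cube([227, 24, 85]);


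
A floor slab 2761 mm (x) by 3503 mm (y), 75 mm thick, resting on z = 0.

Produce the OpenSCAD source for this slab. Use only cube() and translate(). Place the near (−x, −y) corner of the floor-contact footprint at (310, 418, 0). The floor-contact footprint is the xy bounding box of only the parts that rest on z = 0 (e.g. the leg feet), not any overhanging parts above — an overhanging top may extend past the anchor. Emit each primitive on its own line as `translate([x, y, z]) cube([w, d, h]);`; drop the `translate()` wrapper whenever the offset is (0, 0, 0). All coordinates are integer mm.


translate([310, 418, 0]) cube([2761, 3503, 75]);


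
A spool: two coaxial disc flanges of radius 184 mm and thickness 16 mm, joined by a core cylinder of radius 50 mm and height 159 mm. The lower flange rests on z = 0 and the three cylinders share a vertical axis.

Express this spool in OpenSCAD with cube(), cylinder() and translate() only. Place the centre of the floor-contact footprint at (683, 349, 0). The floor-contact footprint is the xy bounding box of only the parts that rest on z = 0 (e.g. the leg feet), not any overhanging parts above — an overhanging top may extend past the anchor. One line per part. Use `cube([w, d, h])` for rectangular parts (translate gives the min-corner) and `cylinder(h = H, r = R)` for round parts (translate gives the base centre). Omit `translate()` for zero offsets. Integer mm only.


translate([683, 349, 0]) cylinder(h = 16, r = 184);
translate([683, 349, 16]) cylinder(h = 159, r = 50);
translate([683, 349, 175]) cylinder(h = 16, r = 184);


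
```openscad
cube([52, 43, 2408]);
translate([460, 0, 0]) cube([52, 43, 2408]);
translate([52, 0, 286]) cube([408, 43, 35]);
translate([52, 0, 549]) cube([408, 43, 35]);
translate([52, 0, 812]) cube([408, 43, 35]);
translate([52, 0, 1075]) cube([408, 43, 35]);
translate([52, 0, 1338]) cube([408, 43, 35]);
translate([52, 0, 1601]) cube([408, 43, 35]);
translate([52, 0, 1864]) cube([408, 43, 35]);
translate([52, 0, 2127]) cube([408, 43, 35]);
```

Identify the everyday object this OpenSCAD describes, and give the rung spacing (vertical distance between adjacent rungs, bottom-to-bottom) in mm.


A ladder. The rung spacing is 263 mm.

Two tall 52×43 posts with 8 short bars between them — a ladder. Adjacent rungs sit at z = 286 and z = 549, so the spacing is 549 − 286 = 263 mm.


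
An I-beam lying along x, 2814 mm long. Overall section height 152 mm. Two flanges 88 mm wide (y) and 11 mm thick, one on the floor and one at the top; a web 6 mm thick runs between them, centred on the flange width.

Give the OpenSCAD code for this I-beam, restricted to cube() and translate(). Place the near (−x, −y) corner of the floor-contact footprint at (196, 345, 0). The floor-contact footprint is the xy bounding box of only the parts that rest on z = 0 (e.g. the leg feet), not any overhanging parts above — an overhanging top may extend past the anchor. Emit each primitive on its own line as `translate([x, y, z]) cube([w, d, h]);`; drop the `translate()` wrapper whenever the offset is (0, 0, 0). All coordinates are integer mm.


translate([196, 345, 0]) cube([2814, 88, 11]);
translate([196, 386, 11]) cube([2814, 6, 130]);
translate([196, 345, 141]) cube([2814, 88, 11]);


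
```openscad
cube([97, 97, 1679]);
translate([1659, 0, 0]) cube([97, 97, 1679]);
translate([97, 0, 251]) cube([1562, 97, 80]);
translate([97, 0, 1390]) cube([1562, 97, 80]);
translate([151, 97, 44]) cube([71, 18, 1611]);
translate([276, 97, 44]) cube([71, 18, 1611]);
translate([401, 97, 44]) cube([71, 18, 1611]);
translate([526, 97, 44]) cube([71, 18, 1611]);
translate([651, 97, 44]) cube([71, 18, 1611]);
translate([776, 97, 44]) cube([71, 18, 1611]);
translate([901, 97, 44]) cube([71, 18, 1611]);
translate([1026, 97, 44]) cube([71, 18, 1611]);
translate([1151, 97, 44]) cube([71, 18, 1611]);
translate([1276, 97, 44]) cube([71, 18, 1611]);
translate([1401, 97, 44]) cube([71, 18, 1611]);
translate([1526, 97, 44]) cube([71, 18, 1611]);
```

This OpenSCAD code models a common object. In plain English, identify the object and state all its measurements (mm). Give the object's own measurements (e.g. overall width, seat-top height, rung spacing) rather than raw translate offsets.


A fence section. Two 97×97 mm posts, 1679 mm tall, stand on the floor with a clear span of 1562 mm between their inner faces. Two horizontal rails of 97×80 mm section span the gap between the posts with their undersides at z = 251 mm and z = 1390 mm, flush with the posts' −y face. 12 pickets, each 71 mm wide, 18 mm thick and 1611 mm tall, are fixed to the +y face of the rails with their bottoms at z = 44 mm, spaced across the span with a 54 mm gap after the −x post and between neighbouring pickets, with 62 mm left before the +x post.


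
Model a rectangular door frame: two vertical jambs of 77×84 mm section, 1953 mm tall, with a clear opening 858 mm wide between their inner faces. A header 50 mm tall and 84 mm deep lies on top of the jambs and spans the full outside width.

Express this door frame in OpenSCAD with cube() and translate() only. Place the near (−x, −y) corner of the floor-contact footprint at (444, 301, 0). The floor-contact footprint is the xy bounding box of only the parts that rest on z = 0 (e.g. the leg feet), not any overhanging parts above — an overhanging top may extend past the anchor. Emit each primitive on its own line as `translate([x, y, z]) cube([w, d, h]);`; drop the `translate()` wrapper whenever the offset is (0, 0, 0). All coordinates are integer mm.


translate([444, 301, 0]) cube([77, 84, 1953]);
translate([1379, 301, 0]) cube([77, 84, 1953]);
translate([444, 301, 1953]) cube([1012, 84, 50]);


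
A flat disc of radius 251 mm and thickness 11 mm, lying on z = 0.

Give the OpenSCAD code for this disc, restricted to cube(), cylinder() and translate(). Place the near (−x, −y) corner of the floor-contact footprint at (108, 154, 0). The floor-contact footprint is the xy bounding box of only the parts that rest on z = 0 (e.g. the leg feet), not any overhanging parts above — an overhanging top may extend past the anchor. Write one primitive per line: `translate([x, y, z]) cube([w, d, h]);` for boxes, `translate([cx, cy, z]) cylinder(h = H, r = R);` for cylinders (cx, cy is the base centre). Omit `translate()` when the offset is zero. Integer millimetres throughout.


translate([359, 405, 0]) cylinder(h = 11, r = 251);


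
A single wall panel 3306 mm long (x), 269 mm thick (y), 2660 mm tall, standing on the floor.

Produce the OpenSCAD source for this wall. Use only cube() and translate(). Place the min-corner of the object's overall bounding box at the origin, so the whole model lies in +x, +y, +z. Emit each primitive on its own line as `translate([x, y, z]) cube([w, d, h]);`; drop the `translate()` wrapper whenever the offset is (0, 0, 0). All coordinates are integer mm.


cube([3306, 269, 2660]);


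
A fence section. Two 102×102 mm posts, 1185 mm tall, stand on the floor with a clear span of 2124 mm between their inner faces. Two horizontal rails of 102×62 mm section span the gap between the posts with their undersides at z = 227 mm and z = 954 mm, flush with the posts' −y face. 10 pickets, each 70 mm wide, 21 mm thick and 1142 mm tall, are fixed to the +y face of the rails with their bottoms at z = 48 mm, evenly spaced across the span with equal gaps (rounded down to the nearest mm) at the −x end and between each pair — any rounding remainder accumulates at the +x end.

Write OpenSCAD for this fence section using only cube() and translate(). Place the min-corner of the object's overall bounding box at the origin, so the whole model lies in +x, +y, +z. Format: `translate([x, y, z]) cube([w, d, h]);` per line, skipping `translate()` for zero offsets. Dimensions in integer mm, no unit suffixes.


cube([102, 102, 1185]);
translate([2226, 0, 0]) cube([102, 102, 1185]);
translate([102, 0, 227]) cube([2124, 102, 62]);
translate([102, 0, 954]) cube([2124, 102, 62]);
translate([231, 102, 48]) cube([70, 21, 1142]);
translate([430, 102, 48]) cube([70, 21, 1142]);
translate([629, 102, 48]) cube([70, 21, 1142]);
translate([828, 102, 48]) cube([70, 21, 1142]);
translate([1027, 102, 48]) cube([70, 21, 1142]);
translate([1226, 102, 48]) cube([70, 21, 1142]);
translate([1425, 102, 48]) cube([70, 21, 1142]);
translate([1624, 102, 48]) cube([70, 21, 1142]);
translate([1823, 102, 48]) cube([70, 21, 1142]);
translate([2022, 102, 48]) cube([70, 21, 1142]);


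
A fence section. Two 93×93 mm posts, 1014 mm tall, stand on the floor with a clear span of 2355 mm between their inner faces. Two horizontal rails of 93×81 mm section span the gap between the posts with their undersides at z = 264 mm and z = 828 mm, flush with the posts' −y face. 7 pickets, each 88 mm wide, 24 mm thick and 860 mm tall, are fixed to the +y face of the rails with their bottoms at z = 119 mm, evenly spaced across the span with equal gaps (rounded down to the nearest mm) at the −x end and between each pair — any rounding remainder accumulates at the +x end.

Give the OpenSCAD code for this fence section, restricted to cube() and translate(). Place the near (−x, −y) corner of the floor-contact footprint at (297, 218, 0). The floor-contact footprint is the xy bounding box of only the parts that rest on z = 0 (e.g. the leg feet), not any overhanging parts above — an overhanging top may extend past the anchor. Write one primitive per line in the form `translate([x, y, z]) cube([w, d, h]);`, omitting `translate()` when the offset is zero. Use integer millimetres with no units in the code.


translate([297, 218, 0]) cube([93, 93, 1014]);
translate([2745, 218, 0]) cube([93, 93, 1014]);
translate([390, 218, 264]) cube([2355, 93, 81]);
translate([390, 218, 828]) cube([2355, 93, 81]);
translate([607, 311, 119]) cube([88, 24, 860]);
translate([912, 311, 119]) cube([88, 24, 860]);
translate([1217, 311, 119]) cube([88, 24, 860]);
translate([1522, 311, 119]) cube([88, 24, 860]);
translate([1827, 311, 119]) cube([88, 24, 860]);
translate([2132, 311, 119]) cube([88, 24, 860]);
translate([2437, 311, 119]) cube([88, 24, 860]);


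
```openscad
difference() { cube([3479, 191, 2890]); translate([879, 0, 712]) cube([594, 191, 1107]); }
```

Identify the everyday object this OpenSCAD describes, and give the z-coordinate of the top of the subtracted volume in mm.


A wall with a window opening. The window head height is 1819 mm.

A wall with a rectangular opening subtracted — a window. Sill at z = 712, opening 1107 mm tall, so the head is at 712 + 1107 = 1819 mm.


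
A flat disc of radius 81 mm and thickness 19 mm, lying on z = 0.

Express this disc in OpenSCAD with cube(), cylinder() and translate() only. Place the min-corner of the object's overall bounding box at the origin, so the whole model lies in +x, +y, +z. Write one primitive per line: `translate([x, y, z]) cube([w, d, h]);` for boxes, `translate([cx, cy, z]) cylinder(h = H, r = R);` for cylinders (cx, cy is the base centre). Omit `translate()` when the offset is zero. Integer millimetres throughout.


translate([81, 81, 0]) cylinder(h = 19, r = 81);


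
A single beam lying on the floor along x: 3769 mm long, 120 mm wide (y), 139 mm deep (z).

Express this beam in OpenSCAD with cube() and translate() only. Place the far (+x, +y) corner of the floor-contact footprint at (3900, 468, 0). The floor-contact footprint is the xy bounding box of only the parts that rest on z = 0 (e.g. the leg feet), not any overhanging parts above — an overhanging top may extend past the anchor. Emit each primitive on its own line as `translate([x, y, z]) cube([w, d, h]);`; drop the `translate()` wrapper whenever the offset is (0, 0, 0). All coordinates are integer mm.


translate([131, 348, 0]) cube([3769, 120, 139]);


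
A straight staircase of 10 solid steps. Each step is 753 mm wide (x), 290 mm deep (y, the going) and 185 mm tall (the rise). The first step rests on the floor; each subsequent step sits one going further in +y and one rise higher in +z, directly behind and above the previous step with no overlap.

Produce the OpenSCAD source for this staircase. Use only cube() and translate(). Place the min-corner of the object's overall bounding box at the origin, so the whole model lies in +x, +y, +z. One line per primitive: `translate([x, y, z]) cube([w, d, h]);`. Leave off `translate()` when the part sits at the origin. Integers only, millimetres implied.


cube([753, 290, 185]);
translate([0, 290, 185]) cube([753, 290, 185]);
translate([0, 580, 370]) cube([753, 290, 185]);
translate([0, 870, 555]) cube([753, 290, 185]);
translate([0, 1160, 740]) cube([753, 290, 185]);
translate([0, 1450, 925]) cube([753, 290, 185]);
translate([0, 1740, 1110]) cube([753, 290, 185]);
translate([0, 2030, 1295]) cube([753, 290, 185]);
translate([0, 2320, 1480]) cube([753, 290, 185]);
translate([0, 2610, 1665]) cube([753, 290, 185]);


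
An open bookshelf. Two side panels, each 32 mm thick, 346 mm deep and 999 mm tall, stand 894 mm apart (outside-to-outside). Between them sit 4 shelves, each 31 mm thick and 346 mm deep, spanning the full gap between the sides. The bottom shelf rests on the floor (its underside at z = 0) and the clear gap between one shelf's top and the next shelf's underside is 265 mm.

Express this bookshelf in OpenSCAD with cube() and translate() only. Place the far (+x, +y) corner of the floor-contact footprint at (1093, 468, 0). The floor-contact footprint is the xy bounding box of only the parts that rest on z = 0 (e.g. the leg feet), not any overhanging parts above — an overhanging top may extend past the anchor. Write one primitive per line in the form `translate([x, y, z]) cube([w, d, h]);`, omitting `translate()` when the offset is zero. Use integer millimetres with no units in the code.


translate([199, 122, 0]) cube([32, 346, 999]);
translate([1061, 122, 0]) cube([32, 346, 999]);
translate([231, 122, 0]) cube([830, 346, 31]);
translate([231, 122, 296]) cube([830, 346, 31]);
translate([231, 122, 592]) cube([830, 346, 31]);
translate([231, 122, 888]) cube([830, 346, 31]);


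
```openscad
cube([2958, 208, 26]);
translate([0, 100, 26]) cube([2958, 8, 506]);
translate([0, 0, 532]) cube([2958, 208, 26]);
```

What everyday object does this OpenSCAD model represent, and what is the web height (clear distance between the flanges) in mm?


An I-beam. The web height is 506 mm.

Two wide flanges with a thin centred web — an I-beam. Overall 558 mm minus two 26 mm flanges gives a web of 558 − 2·26 = 506 mm.


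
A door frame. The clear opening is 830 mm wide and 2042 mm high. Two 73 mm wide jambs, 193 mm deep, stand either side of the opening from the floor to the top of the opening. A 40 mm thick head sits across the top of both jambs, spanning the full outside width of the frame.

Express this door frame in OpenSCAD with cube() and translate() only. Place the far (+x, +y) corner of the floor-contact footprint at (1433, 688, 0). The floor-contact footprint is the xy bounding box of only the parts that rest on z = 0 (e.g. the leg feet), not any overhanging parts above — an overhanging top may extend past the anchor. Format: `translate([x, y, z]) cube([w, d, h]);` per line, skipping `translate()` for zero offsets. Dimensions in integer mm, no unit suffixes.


translate([457, 495, 0]) cube([73, 193, 2042]);
translate([1360, 495, 0]) cube([73, 193, 2042]);
translate([457, 495, 2042]) cube([976, 193, 40]);


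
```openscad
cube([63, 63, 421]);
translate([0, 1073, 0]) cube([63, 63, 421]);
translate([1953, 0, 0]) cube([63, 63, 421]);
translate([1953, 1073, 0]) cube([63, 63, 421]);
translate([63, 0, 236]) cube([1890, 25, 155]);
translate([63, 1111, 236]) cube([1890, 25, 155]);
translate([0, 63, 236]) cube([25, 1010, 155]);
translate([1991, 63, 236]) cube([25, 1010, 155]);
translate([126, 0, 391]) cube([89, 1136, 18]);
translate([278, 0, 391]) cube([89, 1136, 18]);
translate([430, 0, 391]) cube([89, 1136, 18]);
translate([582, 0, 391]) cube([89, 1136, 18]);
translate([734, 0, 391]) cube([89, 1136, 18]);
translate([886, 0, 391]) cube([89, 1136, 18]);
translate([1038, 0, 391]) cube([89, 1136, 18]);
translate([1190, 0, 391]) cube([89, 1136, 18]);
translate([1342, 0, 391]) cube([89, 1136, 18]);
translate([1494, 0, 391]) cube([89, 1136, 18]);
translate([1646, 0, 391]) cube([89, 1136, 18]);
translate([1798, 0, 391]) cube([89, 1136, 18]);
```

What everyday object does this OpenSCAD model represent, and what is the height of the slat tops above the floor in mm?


A bed frame. The slat-top height is 409 mm.

Four posts, four rails, and a row of slats — a bed frame. Slats sit on the rails at z = 236 + 155 = 391; with slat thickness 18, the top is 409 mm.


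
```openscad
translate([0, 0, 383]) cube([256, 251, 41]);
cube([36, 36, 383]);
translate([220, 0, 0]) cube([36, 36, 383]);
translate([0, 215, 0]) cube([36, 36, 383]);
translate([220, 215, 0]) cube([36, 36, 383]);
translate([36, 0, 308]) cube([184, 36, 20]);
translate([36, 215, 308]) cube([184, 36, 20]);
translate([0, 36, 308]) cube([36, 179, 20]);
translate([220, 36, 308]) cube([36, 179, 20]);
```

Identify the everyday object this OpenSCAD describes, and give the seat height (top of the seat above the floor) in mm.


A stool. The seat height is 424 mm.

A 256×251×41 slab at z = 383 on four corner posts — a stool. The seat top is 383 + 41 = 424 mm.


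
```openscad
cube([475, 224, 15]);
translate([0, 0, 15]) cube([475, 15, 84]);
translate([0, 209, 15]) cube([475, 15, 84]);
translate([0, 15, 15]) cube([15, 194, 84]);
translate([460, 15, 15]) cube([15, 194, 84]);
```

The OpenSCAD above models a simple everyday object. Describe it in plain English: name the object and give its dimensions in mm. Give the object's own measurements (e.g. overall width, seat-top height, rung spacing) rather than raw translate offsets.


An open-topped rectangular box: outside dimensions 475×224×99 mm, with a uniform wall and base thickness of 15 mm. The base is a full 475×224 slab on the floor; four walls sit on top of the base. The front and back walls (the −y and +y sides) span the full width; the two side walls fit between them.


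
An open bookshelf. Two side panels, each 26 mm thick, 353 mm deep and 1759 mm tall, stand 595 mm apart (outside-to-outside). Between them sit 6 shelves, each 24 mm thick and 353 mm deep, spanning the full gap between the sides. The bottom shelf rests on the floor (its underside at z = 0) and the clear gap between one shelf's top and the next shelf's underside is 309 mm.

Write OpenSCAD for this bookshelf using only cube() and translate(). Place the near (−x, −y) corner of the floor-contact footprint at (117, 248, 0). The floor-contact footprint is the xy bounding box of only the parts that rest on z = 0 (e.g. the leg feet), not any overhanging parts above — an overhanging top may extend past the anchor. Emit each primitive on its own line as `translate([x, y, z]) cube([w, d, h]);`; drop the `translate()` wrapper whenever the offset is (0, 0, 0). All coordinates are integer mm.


translate([117, 248, 0]) cube([26, 353, 1759]);
translate([686, 248, 0]) cube([26, 353, 1759]);
translate([143, 248, 0]) cube([543, 353, 24]);
translate([143, 248, 333]) cube([543, 353, 24]);
translate([143, 248, 666]) cube([543, 353, 24]);
translate([143, 248, 999]) cube([543, 353, 24]);
translate([143, 248, 1332]) cube([543, 353, 24]);
translate([143, 248, 1665]) cube([543, 353, 24]);


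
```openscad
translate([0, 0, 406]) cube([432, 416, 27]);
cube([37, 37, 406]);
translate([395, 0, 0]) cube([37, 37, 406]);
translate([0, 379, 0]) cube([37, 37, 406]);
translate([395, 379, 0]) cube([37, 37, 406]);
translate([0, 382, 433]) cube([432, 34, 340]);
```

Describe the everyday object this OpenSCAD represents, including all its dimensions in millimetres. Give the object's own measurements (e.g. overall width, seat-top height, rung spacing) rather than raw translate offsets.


A chair. The seat is a 432×416×27 mm slab with its top at z = 433 mm, on four 37×37 mm corner legs (flush with the seat edges, standing on z = 0). A flat backrest 34 mm thick, 340 mm tall, spans the full seat width and rises from the seat top along its +y edge, rear face flush with the rear of the seat.


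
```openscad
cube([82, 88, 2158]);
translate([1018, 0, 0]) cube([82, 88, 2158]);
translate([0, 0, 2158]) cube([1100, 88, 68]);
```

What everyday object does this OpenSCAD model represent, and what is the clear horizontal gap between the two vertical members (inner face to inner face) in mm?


A door frame. The clear opening width is 936 mm.

Two 2158 mm tall posts with a header on top — a door frame. The left jamb is 82 mm wide at x = 0; the right jamb starts at x = 1018. The clear opening is 1018 − 82 = 936 mm.


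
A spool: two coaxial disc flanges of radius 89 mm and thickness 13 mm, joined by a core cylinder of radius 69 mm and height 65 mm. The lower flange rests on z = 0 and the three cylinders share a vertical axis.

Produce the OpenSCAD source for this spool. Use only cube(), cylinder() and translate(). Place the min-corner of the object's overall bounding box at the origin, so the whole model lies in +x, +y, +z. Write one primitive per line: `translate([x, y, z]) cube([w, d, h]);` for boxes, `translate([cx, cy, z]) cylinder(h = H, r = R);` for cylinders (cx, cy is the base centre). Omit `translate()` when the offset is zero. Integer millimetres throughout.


translate([89, 89, 0]) cylinder(h = 13, r = 89);
translate([89, 89, 13]) cylinder(h = 65, r = 69);
translate([89, 89, 78]) cylinder(h = 13, r = 89);


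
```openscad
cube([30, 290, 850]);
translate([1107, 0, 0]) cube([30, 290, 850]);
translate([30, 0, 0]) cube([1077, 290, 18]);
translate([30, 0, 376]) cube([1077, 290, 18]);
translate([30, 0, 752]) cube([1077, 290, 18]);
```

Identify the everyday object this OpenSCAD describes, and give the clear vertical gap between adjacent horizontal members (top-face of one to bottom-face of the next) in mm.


A bookshelf. The clear shelf gap is 358 mm.

Two tall side panels with 3 horizontal boards between them — a bookshelf. The first two shelf undersides are at z = 0 and z = 376; with shelf thickness 18, the clear gap is 376 − 0 − 18 = 358 mm.


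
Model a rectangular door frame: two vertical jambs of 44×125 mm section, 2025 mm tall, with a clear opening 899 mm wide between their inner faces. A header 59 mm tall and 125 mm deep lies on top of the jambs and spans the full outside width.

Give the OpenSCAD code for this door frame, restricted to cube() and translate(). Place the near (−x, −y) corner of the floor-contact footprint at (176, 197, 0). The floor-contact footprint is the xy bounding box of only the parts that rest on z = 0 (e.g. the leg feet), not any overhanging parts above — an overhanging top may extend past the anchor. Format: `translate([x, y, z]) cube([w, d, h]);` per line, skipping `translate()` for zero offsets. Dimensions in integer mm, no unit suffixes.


translate([176, 197, 0]) cube([44, 125, 2025]);
translate([1119, 197, 0]) cube([44, 125, 2025]);
translate([176, 197, 2025]) cube([987, 125, 59]);


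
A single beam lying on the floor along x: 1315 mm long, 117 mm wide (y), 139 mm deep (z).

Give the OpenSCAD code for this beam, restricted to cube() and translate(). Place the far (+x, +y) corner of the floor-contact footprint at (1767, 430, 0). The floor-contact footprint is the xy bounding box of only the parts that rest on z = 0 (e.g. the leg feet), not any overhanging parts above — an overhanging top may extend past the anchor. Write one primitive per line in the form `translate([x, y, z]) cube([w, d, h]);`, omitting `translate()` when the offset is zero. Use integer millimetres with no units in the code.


translate([452, 313, 0]) cube([1315, 117, 139]);


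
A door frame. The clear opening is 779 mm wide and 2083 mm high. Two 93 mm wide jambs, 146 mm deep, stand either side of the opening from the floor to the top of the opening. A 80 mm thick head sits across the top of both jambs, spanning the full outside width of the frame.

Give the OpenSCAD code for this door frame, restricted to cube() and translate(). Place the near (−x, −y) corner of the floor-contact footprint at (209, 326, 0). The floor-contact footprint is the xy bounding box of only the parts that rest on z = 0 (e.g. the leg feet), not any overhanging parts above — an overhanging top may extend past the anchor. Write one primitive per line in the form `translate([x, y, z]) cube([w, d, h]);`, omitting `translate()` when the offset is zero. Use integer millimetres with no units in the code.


translate([209, 326, 0]) cube([93, 146, 2083]);
translate([1081, 326, 0]) cube([93, 146, 2083]);
translate([209, 326, 2083]) cube([965, 146, 80]);


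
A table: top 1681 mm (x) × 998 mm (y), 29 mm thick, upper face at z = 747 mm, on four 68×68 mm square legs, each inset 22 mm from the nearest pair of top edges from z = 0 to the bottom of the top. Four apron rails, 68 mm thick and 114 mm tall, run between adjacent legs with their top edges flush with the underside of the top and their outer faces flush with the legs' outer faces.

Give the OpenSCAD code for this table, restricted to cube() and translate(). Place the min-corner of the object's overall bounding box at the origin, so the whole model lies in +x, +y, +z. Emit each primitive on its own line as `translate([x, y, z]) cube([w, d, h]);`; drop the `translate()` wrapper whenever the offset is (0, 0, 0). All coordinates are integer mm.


translate([0, 0, 718]) cube([1681, 998, 29]);
translate([22, 22, 0]) cube([68, 68, 718]);
translate([1591, 22, 0]) cube([68, 68, 718]);
translate([22, 908, 0]) cube([68, 68, 718]);
translate([1591, 908, 0]) cube([68, 68, 718]);
translate([90, 22, 604]) cube([1501, 68, 114]);
translate([90, 908, 604]) cube([1501, 68, 114]);
translate([22, 90, 604]) cube([68, 818, 114]);
translate([1591, 90, 604]) cube([68, 818, 114]);
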